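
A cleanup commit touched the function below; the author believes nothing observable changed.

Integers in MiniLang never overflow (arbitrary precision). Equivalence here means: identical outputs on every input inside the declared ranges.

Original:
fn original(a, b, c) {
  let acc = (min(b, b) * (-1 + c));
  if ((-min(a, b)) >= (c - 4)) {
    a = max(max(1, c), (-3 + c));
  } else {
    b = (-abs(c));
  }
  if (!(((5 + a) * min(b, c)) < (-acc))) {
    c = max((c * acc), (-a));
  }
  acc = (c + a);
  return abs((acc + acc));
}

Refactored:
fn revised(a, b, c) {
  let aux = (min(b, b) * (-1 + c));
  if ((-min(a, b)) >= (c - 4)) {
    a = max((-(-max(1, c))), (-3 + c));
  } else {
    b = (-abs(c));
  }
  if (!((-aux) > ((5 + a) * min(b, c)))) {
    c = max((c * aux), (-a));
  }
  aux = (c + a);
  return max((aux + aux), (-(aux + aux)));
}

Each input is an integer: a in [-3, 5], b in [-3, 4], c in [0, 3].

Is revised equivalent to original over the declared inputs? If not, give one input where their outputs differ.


This is a faithful refactor — comparison usage differs; and local variable names differ; and arithmetic usage differs; and min/max/abs usage differs, but the computed results match everywhere.
As a probe, take a=-2, b=3, c=2: original runs acc := 3 | ((-min(a, b)) >= (c - 4)): true | a := 2 | (!(((5 + a) * min(b, c)) < (-acc))): true | c := 6 | acc := 8 | result 16; revised runs aux := 3 | ((-min(a, b)) >= (c - 4)): true | a := 2 | (!((-aux) > ((5 + a) * min(b, c)))): true | c := 6 | aux := 8 | result 16; both end at 16.
Sweeping the whole domain (288 inputs) finds no disagreement.
verdict: equivalent


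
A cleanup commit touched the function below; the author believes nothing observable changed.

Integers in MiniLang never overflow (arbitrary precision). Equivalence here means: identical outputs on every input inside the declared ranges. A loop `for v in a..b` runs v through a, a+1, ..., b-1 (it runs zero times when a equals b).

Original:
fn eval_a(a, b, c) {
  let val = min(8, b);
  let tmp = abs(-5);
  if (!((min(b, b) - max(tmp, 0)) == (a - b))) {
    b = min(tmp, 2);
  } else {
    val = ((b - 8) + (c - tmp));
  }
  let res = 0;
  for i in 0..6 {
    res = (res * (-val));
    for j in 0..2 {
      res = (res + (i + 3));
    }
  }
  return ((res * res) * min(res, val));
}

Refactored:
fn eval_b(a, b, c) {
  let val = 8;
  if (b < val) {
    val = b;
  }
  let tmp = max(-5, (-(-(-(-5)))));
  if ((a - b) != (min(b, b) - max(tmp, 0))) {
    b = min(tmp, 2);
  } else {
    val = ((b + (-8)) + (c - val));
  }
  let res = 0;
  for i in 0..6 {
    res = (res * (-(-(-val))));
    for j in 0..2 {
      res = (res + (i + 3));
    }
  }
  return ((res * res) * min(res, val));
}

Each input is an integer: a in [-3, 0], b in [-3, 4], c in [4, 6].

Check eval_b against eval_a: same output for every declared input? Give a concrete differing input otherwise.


The rewrite breaks on a=-3, b=1, c=4, where the results are -443275149312 and -330948864.
eval_a: val=1, then tmp=5, then (!((min(b, b) - max(tmp, 0)) == (a - b))) is false, then val=-8, then res=0, then (i=0), then res=0, then (j=0), then res=3, then (j=1), then res=6, then (i=1), then res=48, then (j=0), then res=52, then (j=1), then res=56, then (i=2), then res=448, then (j=0), then res=453, then (j=1), then res=458, then (i=3), then res=3664, then (j=0), then res=3670, then (j=1), then res=3676, then (i=4), then res=29408, then (j=0), then res=29415, then (j=1), then res=29422, then (i=5), then res=235376, then (j=0), then res=235384, then (j=1), then res=235392, then returns -443275149312
eval_b: val=8, then (b < val) is true, then val=1, then tmp=5, then ((a - b) != (min(b, b) - max(tmp, 0))) is false, then val=-4, then res=0, then (i=0), then res=0, then (j=0), then res=3, then (j=1), then res=6, then (i=1), then res=24, then (j=0), then res=28, then (j=1), then res=32, then (i=2), then res=128, then (j=0), then res=133, then (j=1), then res=138, then (i=3), then res=552, then (j=0), then res=558, then (j=1), then res=564, then (i=4), then res=2256, then (j=0), then res=2263, then (j=1), then res=2270, then (i=5), then res=9080, then (j=0), then res=9088, then (j=1), then res=9096, then returns -330948864
verdict: not equivalent; witness: a=-3, b=1, c=4


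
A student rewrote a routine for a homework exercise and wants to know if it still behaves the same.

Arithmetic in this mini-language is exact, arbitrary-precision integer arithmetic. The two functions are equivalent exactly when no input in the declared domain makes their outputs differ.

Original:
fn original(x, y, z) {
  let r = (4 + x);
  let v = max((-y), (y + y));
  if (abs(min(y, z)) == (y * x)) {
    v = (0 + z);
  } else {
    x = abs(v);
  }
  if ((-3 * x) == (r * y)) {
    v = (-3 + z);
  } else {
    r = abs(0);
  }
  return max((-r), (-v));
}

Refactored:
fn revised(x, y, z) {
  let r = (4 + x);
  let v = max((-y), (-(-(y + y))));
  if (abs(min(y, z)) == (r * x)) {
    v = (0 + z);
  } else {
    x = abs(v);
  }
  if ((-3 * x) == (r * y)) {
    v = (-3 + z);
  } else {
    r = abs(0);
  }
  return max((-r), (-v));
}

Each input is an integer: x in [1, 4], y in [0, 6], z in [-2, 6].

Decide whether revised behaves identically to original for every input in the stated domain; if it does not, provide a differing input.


The rewrite breaks on x=1, y=0, z=0, where the results are 0 and 3.
original: r becomes 5; next v becomes 0; next (abs(min(y, z)) == (y * x)) evaluates to true; next v becomes 0; next ((-3 * x) == (r * y)) evaluates to false; next r becomes 0; next final value 0
revised: r becomes 5; next v becomes 0; next (abs(min(y, z)) == (r * x)) evaluates to false; next x becomes 0; next ((-3 * x) == (r * y)) evaluates to true; next v becomes -3; next final value 3
verdict: not equivalent; witness: x=1, y=0, z=0


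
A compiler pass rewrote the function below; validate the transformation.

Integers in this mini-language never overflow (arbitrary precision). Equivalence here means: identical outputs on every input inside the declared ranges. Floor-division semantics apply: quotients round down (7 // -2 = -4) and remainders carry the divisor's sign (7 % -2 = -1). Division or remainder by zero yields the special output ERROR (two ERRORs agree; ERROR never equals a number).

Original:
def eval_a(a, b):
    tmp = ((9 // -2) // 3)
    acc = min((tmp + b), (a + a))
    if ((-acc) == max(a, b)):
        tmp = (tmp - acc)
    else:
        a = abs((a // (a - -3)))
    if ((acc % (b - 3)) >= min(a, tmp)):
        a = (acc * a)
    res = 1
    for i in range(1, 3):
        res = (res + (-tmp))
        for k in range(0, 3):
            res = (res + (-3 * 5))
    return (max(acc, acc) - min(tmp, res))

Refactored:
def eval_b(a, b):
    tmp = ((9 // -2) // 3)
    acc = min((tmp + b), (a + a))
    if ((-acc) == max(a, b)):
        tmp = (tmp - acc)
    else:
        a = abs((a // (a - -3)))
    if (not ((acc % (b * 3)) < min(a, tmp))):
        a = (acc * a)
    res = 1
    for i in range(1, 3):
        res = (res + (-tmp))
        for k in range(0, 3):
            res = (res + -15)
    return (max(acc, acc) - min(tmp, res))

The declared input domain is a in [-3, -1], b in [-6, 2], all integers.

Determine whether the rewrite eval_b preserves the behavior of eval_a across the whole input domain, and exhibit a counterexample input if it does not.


Take a=-2, b=0.
eval_a: tmp := -2 | acc := -4 | ((-acc) == max(a, b)): false | a := 2 | ((acc % (b - 3)) >= min(a, tmp)): true | a := -8 | res := 1 | iter i=1: | res := 3 | iter k=0: | res := -12 | iter k=1: | res := -27 | iter k=2: | res := -42 | iter i=2: | res := -40 | iter k=0: | res := -55 | iter k=1: | res := -70 | iter k=2: | res := -85 | result 81
eval_b: tmp := -2 | acc := -4 | ((-acc) == max(a, b)): false | a := 2 | divide-by-zero, output ERROR
81 vs ERROR — the two versions disagree here.
verdict: not equivalent; witness: a=-2, b=0


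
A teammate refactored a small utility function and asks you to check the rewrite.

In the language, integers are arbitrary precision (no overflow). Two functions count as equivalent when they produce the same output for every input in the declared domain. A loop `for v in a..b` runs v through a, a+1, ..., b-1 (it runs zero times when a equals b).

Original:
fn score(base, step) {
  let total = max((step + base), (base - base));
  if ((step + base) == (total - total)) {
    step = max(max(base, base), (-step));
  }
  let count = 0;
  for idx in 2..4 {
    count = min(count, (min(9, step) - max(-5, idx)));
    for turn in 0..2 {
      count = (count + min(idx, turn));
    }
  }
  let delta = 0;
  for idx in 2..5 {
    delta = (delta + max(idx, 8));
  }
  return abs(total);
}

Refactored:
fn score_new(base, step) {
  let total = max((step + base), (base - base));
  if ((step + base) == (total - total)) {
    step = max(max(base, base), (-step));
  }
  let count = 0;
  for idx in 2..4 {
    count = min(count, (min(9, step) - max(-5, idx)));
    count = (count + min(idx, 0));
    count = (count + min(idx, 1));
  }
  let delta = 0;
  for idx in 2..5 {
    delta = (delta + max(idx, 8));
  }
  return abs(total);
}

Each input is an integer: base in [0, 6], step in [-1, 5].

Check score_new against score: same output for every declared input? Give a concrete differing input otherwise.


Side by side, the visible changes include: constant usage differs; local variable names differ; arithmetic usage differs; min/max/abs usage differs; loop structure differs.
Spot check at base=2, step=4 — score: total = 6; ((step + base) == (total - total)) -> false; count = 0; [idx=2]; count = 0; [turn=0]; count = 0; [turn=1]; count = 1; [idx=3]; count = 1; [turn=0]; count = 1; [turn=1]; count = 2; delta = 0; [idx=2]; delta = 8; [idx=3]; delta = 16; [idx=4]; delta = 24; return 6. score_new: total = 6; ((step + base) == (total - total)) -> false; count = 0; [idx=2]; count = 0; count = 0; count = 1; [idx=3]; count = 1; count = 1; count = 2; delta = 0; [idx=2]; delta = 8; [idx=3]; delta = 16; [idx=4]; delta = 24; return 6. Both give 6.
An exhaustive pass over the 49 declared inputs shows identical outputs.
verdict: equivalent


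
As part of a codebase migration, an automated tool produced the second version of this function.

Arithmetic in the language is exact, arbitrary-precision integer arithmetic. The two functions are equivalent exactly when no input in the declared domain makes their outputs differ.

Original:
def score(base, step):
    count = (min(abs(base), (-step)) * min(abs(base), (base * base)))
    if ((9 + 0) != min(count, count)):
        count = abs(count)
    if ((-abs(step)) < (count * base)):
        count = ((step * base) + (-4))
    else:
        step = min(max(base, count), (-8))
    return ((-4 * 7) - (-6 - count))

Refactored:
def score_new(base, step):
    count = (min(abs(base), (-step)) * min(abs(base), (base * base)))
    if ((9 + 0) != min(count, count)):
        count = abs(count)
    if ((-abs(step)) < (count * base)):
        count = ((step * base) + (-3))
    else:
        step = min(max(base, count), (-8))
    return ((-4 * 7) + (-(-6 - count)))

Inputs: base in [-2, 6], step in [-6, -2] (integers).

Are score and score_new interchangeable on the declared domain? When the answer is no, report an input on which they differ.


There is a counterexample at base=-1, step=-6: -20 on one side, -19 on the other.
score: count = 1; ((9 + 0) != min(count, count)) -> true; count = 1; ((-abs(step)) < (count * base)) -> true; count = 2; return -20
score_new: count = 1; ((9 + 0) != min(count, count)) -> true; count = 1; ((-abs(step)) < (count * base)) -> true; count = 3; return -19
verdict: not equivalent; witness: base=-1, step=-6


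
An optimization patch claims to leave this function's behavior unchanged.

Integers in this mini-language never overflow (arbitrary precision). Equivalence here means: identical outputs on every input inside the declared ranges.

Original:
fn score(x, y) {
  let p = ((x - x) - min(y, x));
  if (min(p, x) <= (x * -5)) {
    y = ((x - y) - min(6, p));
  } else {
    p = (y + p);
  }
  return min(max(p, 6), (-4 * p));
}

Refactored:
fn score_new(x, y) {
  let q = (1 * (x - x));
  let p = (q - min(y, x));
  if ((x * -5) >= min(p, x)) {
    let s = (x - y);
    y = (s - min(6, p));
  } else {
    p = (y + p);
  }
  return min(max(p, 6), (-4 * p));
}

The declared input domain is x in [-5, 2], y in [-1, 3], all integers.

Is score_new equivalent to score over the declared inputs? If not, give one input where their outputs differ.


Equivalent — the differences include statement counts differ, and constant usage differs, and local variable names differ, and comparison usage differs, and arithmetic usage differs, yet no declared input distinguishes the two.
Tracing x=-1, y=1: score: p becomes 1; next (min(p, x) <= (x * -5)) evaluates to true; next y becomes -3; next final value -4 | score_new: q becomes 0; next p becomes 1; next ((x * -5) >= min(p, x)) evaluates to true; next s becomes -2; next y becomes -3; next final value -4 — matching result -4.
Every one of the 40 inputs gives matching results.
verdict: equivalent


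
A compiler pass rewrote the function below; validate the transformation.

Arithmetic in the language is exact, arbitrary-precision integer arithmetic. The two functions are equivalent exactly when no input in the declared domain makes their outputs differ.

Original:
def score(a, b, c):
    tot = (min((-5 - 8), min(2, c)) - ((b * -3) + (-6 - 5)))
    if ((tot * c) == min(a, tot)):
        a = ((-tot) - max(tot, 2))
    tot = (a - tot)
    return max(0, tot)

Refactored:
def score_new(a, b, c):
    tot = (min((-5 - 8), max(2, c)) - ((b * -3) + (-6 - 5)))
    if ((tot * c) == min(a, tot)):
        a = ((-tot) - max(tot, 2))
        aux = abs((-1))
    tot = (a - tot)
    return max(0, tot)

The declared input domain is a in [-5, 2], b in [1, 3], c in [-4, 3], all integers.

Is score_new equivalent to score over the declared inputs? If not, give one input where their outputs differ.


The edit looks behavioral (`min(2, c)` became `max(2, c)`), but over these ranges it never changes the outcome.
As a probe, take a=-3, b=2, c=0: score runs tot = 4; ((tot * c) == min(a, tot)) -> false; tot = -7; return 0; score_new runs tot = 4; ((tot * c) == min(a, tot)) -> false; tot = -7; return 0; both end at 0.
Across all 192 domain points the two functions coincide.
verdict: equivalent


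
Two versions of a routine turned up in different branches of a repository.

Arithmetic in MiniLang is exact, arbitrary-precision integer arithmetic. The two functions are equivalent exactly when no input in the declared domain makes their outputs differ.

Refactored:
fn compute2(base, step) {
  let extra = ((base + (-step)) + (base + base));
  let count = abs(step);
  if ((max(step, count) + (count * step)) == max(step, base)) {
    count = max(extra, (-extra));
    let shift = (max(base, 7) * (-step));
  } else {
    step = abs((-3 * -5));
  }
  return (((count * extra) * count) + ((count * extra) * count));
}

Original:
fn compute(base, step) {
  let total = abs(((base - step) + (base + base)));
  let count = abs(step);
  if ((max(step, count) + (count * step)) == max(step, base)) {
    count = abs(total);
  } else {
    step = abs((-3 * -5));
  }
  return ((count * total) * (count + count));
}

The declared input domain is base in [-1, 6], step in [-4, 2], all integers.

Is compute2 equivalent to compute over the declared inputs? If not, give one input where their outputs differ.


At base=-1, step=-2: compute gives 8, compute2 gives -8.
verdict: not equivalent; witness: base=-1, step=-2


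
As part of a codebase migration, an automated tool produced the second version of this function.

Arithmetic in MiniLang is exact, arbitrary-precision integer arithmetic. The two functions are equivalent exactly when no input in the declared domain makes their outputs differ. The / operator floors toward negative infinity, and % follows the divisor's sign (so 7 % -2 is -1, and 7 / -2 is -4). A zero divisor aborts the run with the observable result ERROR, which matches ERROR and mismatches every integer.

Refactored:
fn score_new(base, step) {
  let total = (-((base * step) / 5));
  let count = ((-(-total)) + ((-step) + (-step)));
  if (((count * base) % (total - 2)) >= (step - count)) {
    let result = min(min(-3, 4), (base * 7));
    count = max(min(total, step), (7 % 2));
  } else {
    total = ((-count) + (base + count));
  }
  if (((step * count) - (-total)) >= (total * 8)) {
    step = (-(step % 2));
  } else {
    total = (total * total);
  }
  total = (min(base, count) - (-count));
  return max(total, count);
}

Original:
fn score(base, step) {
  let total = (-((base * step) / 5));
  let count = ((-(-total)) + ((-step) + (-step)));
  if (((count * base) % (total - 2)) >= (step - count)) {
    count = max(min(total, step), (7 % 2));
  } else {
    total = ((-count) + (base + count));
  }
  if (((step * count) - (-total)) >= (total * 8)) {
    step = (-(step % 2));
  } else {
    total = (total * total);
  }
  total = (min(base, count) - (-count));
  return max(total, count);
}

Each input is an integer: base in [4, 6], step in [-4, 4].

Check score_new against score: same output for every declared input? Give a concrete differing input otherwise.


This is a faithful refactor — statement counts differ; and constant usage differs; and arithmetic usage differs; and local variable names differ; and min/max/abs usage differs, but the computed results match everywhere.
One worked example (base=5, step=4) — score: total=-4, then count=-12, then (((count * base) % (total - 2)) >= (step - count)) is false, then total=5, then (((step * count) - (-total)) >= (total * 8)) is false, then total=25, then total=-24, then returns -12; score_new: total=-4, then count=-12, then (((count * base) % (total - 2)) >= (step - count)) is false, then total=5, then (((step * count) - (-total)) >= (total * 8)) is false, then total=25, then total=-24, then returns -12; agreement on -12.
An exhaustive pass over the 27 declared inputs shows identical outputs.
verdict: equivalent


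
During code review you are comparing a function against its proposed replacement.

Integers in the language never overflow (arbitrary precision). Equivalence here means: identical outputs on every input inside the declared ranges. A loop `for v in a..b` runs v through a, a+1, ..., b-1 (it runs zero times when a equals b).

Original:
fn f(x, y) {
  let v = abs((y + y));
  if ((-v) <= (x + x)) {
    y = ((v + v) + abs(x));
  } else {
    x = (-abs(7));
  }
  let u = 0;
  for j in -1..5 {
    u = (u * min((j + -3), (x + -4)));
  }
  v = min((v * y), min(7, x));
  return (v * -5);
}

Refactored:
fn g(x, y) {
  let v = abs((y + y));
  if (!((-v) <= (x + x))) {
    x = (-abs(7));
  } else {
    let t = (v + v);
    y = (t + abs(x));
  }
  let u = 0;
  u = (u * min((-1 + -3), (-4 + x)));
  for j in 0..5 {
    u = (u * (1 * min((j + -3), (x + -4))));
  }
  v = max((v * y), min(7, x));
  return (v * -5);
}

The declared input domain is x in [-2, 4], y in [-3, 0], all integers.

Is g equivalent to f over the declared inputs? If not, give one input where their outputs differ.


These are not equivalent — on x=-2, y=-3 the outputs split (10 vs -420).
f: v := 6 | ((-v) <= (x + x)): true | y := 14 | u := 0 | iter j=-1: | u := 0 | iter j=0: | u := 0 | iter j=1: | u := 0 | iter j=2: | u := 0 | iter j=3: | u := 0 | iter j=4: | u := 0 | v := -2 | result 10
g: v := 6 | (!((-v) <= (x + x))): false | t := 12 | y := 14 | u := 0 | u := 0 | iter j=0: | u := 0 | iter j=1: | u := 0 | iter j=2: | u := 0 | iter j=3: | u := 0 | iter j=4: | u := 0 | v := 84 | result -420
verdict: not equivalent; witness: x=-2, y=-3


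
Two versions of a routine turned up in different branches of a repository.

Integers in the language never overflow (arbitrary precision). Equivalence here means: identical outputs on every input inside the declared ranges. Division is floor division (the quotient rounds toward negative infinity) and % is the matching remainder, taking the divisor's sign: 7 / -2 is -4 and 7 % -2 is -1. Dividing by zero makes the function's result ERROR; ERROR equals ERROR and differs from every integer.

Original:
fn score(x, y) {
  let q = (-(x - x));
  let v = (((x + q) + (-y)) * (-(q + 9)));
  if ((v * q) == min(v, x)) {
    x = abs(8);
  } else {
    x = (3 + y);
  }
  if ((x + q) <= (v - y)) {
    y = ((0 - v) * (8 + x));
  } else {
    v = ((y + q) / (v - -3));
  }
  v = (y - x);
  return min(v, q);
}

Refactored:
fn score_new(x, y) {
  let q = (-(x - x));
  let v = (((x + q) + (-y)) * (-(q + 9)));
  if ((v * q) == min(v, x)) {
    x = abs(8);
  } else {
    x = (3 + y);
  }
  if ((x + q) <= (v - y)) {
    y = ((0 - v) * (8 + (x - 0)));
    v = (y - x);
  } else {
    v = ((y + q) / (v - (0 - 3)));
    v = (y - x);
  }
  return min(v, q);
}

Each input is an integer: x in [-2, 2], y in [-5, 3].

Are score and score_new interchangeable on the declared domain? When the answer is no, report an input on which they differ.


Although constant usage differs; also arithmetic usage differs; also statement counts differ, 45/45 inputs agree.
verdict: equivalent


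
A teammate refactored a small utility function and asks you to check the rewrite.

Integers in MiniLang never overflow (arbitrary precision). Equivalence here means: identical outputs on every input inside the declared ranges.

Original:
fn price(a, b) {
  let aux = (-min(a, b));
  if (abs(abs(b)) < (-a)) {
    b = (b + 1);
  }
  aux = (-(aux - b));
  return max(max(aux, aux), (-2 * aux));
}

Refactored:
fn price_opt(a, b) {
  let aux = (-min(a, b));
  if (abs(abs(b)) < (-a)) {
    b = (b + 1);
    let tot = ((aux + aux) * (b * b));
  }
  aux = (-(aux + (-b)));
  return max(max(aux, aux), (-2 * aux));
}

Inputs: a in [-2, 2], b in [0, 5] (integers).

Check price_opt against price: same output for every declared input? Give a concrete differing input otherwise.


Differences: statement counts differ; and local variable names differ; and arithmetic usage differs — yet all 30 inputs agree.
verdict: equivalent


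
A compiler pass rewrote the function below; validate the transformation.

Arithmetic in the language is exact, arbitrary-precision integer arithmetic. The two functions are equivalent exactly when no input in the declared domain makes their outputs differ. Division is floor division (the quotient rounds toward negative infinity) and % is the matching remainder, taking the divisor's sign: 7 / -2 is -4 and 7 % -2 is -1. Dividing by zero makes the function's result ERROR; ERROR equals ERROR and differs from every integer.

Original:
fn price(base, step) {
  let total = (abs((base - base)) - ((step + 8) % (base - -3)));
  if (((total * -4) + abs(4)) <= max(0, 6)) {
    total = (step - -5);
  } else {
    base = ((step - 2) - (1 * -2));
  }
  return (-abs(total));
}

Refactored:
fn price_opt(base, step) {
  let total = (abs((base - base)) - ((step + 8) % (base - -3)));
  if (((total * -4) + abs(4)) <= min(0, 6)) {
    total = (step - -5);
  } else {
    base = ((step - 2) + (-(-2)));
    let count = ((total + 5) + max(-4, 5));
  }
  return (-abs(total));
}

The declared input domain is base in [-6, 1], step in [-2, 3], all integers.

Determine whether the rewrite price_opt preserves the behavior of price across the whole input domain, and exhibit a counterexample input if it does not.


Consider the input base=-6, step=-2.
price: total := 0 | (((total * -4) + abs(4)) <= max(0, 6)): true | total := 3 | result -3
price_opt: total := 0 | (((total * -4) + abs(4)) <= min(0, 6)): false | base := -2 | count := 10 | result 0
-3 and 0 differ, so these are not the same function on this domain.
verdict: not equivalent; witness: base=-6, step=-2


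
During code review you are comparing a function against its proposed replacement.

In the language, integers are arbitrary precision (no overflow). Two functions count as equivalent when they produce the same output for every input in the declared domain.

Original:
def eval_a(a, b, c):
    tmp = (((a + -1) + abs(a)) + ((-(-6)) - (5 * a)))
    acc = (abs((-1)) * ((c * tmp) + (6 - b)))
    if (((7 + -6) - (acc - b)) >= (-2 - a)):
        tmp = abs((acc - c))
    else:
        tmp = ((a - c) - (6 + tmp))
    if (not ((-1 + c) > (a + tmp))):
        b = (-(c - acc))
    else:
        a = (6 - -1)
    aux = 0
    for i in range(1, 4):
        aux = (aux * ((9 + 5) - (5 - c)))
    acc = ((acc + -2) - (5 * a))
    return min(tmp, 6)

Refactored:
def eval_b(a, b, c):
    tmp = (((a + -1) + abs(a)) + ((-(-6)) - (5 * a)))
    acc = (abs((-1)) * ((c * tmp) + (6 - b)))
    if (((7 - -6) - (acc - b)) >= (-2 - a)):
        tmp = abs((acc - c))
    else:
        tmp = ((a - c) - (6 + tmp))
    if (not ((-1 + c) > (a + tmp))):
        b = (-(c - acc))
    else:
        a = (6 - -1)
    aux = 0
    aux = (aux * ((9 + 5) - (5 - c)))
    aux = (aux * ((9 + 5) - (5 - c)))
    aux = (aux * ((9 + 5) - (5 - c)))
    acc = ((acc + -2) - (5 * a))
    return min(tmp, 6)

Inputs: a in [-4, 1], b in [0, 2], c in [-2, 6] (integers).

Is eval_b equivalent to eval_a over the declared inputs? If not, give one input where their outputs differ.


Evaluate both at a=-4, b=0, c=0.
eval_a: tmp=25, then acc=6, then (((7 + -6) - (acc - b)) >= (-2 - a)) is false, then tmp=-35, then (not ((-1 + c) > (a + tmp))) is false, then a=7, then aux=0, then (i=1), then aux=0, then (i=2), then aux=0, then (i=3), then aux=0, then acc=-31, then returns -35
eval_b: tmp=25, then acc=6, then (((7 - -6) - (acc - b)) >= (-2 - a)) is true, then tmp=6, then (not ((-1 + c) > (a + tmp))) is true, then b=6, then aux=0, then aux=0, then aux=0, then aux=0, then acc=24, then returns 6
-35 and 6 differ, so these are not the same function on this domain.
verdict: not equivalent; witness: a=-4, b=0, c=0


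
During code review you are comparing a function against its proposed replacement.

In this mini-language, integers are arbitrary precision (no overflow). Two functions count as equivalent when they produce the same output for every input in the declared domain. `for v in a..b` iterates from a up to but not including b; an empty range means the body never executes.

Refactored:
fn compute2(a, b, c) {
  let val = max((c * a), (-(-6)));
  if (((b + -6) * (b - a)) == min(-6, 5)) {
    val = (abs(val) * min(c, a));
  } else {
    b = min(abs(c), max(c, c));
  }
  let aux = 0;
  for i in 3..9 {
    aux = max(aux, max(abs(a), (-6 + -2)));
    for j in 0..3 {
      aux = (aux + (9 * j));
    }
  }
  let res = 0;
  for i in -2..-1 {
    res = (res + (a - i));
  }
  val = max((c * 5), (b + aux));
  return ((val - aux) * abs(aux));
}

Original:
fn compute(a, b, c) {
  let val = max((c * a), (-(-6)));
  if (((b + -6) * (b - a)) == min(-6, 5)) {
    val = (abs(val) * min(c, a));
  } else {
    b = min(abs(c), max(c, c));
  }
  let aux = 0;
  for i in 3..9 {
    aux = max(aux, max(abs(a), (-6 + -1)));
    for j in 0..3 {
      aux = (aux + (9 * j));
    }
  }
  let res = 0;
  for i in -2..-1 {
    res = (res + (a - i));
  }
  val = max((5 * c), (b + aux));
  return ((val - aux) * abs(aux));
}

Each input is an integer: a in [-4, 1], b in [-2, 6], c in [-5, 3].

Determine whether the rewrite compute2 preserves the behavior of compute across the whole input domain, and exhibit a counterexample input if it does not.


Equivalent. The suspicious edit (`-1` became `-2`) never changes the result for any input inside the declared domain.
Every one of the 486 inputs gives matching results.
One worked example (a=-2, b=0, c=2) — compute: val=6, then (((b + -6) * (b - a)) == min(-6, 5)) is false, then b=2, then aux=0, then (i=3), then aux=2, then (j=0), then aux=2, then (j=1), then aux=11, then (j=2), then aux=29, then (i=4), then aux=29, then (j=0), then aux=29, then (j=1), then aux=38, then (j=2), then aux=56, then (i=5), then aux=56, then (j=0), then aux=56, then (j=1), then aux=65, then (j=2), then aux=83, then (i=6), then aux=83, then (j=0), then aux=83, then (j=1), then aux=92, then (j=2), then aux=110, then (i=7), then aux=110, then (j=0), then aux=110, then (j=1), then aux=119, then (j=2), then aux=137, then (i=8), then aux=137, then (j=0), then aux=137, then (j=1), then aux=146, then (j=2), then aux=164, then res=0, then (i=-2), then res=0, then val=166, then returns 328; compute2: val=6, then (((b + -6) * (b - a)) == min(-6, 5)) is false, then b=2, then aux=0, then (i=3), then aux=2, then (j=0), then aux=2, then (j=1), then aux=11, then (j=2), then aux=29, then (i=4), then aux=29, then (j=0), then aux=29, then (j=1), then aux=38, then (j=2), then aux=56, then (i=5), then aux=56, then (j=0), then aux=56, then (j=1), then aux=65, then (j=2), then aux=83, then (i=6), then aux=83, then (j=0), then aux=83, then (j=1), then aux=92, then (j=2), then aux=110, then (i=7), then aux=110, then (j=0), then aux=110, then (j=1), then aux=119, then (j=2), then aux=137, then (i=8), then aux=137, then (j=0), then aux=137, then (j=1), then aux=146, then (j=2), then aux=164, then res=0, then (i=-2), then res=0, then val=166, then returns 328; agreement on 328.
verdict: equivalent


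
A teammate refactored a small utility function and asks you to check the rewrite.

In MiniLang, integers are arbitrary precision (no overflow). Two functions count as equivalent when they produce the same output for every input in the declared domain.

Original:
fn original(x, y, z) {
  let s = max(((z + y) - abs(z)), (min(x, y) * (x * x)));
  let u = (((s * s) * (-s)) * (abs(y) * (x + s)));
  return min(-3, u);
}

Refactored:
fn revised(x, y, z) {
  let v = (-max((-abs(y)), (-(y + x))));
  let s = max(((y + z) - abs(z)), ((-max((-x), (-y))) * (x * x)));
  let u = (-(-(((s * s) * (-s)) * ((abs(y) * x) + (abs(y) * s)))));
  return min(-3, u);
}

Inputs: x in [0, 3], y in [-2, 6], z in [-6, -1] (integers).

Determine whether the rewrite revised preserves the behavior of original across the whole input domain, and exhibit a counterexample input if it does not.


Behavior is preserved: although statement counts differ, and local variable names differ, and arithmetic usage differs, and min/max/abs usage differs, the outputs never diverge.
One worked example (x=2, y=0, z=-4) — original: s=0, then u=0, then returns -3; revised: v=0, then s=0, then u=0, then returns -3; agreement on -3.
Across all 216 domain points the two functions coincide.
verdict: equivalent


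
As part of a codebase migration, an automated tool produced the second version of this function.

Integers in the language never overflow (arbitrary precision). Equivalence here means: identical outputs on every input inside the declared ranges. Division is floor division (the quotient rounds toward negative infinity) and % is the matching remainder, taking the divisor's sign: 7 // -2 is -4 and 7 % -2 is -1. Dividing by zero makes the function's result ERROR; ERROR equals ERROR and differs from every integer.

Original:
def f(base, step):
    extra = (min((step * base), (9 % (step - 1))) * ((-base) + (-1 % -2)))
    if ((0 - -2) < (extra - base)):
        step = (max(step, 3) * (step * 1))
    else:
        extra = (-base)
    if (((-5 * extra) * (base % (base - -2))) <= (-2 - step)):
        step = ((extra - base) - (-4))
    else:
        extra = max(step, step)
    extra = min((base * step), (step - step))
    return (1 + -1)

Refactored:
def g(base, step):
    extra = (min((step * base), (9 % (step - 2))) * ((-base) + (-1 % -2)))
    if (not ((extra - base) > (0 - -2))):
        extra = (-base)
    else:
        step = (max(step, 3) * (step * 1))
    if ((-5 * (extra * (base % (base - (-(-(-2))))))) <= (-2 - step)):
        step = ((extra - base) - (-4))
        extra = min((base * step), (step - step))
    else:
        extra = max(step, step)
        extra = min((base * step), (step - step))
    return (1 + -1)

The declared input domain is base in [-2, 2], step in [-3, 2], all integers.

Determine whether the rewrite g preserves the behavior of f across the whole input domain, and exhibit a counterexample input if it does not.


Not equivalent: base=-1, step=1 separates them (ERROR vs 0).
f: division by zero -> ERROR
g: extra = 0; (not ((extra - base) > (0 - -2))) -> true; extra = 1; ((-5 * (extra * (base % (base - (-(-(-2))))))) <= (-2 - step)) -> false; extra = 1; extra = -1; return 0
verdict: not equivalent; witness: base=-1, step=1


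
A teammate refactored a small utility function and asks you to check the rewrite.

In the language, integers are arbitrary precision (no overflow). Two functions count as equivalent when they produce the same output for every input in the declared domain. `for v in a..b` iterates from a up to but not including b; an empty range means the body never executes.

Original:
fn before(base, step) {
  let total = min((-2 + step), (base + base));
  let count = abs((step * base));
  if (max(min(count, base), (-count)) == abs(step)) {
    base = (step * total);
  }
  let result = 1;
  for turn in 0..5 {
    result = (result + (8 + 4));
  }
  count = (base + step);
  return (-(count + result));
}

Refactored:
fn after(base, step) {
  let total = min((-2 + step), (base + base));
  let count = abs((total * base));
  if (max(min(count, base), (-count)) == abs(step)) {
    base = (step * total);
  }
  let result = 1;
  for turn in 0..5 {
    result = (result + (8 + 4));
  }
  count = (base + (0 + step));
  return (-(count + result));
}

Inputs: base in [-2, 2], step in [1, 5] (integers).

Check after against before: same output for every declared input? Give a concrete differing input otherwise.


Try base=2, step=2.
before: total=0, then count=4, then (max(min(count, base), (-count)) == abs(step)) is true, then base=0, then result=1, then (turn=0), then result=13, then (turn=1), then result=25, then (turn=2), then result=37, then (turn=3), then result=49, then (turn=4), then result=61, then count=2, then returns -63
after: total=0, then count=0, then (max(min(count, base), (-count)) == abs(step)) is false, then result=1, then (turn=0), then result=13, then (turn=1), then result=25, then (turn=2), then result=37, then (turn=3), then result=49, then (turn=4), then result=61, then count=4, then returns -65
-63 against -65: the behavior changed.
verdict: not equivalent; witness: base=2, step=2


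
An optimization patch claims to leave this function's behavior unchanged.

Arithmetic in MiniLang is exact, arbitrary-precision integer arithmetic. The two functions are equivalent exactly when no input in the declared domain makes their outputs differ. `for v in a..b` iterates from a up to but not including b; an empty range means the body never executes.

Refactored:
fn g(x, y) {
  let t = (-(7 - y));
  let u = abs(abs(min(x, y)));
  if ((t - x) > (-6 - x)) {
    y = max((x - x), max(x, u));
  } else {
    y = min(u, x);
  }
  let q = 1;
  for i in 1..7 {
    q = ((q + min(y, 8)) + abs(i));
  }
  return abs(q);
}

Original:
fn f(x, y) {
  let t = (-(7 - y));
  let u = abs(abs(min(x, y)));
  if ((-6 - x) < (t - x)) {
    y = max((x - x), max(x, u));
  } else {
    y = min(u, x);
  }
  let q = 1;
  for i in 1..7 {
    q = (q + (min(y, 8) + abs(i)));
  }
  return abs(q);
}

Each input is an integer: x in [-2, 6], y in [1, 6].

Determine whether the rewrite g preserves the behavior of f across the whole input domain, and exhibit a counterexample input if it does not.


Reading the diff, among the changes: comparison usage differs.
As a probe, take x=2, y=5: f runs t := -2 | u := 2 | ((-6 - x) < (t - x)): true | y := 2 | q := 1 | iter i=1: | q := 4 | iter i=2: | q := 8 | iter i=3: | q := 13 | iter i=4: | q := 19 | iter i=5: | q := 26 | iter i=6: | q := 34 | result 34; g runs t := -2 | u := 2 | ((t - x) > (-6 - x)): true | y := 2 | q := 1 | iter i=1: | q := 4 | iter i=2: | q := 8 | iter i=3: | q := 13 | iter i=4: | q := 19 | iter i=5: | q := 26 | iter i=6: | q := 34 | result 34; both end at 34.
Every one of the 54 inputs gives matching results.
verdict: equivalent


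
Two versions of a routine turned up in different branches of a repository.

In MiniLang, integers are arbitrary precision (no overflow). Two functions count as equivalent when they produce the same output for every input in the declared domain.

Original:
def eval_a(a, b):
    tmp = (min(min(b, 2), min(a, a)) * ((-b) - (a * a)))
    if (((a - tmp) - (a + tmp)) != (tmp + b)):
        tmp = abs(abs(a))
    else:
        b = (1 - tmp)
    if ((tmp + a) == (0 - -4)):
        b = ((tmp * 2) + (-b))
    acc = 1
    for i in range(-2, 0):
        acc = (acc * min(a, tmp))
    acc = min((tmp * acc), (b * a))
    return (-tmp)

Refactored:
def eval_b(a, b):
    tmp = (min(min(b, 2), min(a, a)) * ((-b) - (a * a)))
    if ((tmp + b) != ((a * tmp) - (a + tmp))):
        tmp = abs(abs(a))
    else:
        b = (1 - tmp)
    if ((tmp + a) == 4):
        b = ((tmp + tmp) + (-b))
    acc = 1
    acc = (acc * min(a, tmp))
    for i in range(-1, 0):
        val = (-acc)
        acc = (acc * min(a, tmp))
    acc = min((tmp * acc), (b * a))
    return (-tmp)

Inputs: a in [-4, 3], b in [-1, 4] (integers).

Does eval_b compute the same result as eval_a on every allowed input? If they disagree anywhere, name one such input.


Consider the input a=1, b=-1.
eval_a: tmp := 0 | (((a - tmp) - (a + tmp)) != (tmp + b)): true | tmp := 1 | ((tmp + a) == (0 - -4)): false | acc := 1 | iter i=-2: | acc := 1 | iter i=-1: | acc := 1 | acc := -1 | result -1
eval_b: tmp := 0 | ((tmp + b) != ((a * tmp) - (a + tmp))): false | b := 1 | ((tmp + a) == 4): false | acc := 1 | acc := 0 | iter i=-1: | val := 0 | acc := 0 | acc := 0 | result 0
-1 and 0 differ, so these are not the same function on this domain.
verdict: not equivalent; witness: a=1, b=-1


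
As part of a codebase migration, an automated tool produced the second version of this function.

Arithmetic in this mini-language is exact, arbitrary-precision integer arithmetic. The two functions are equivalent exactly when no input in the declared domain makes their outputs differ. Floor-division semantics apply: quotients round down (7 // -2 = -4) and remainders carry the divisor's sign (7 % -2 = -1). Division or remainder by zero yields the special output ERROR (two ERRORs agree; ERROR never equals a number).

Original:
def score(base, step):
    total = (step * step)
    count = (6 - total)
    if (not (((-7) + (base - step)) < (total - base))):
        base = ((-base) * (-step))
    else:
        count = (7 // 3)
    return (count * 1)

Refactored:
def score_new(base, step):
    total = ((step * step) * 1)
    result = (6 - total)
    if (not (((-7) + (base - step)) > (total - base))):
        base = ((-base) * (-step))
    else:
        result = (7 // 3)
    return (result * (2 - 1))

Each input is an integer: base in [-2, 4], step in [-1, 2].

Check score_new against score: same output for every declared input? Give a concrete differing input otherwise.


Run the pair on base=-2, step=-1.
score: total becomes 1; next count becomes 5; next (not (((-7) + (base - step)) < (total - base))) evaluates to false; next count becomes 2; next final value 2
score_new: total becomes 1; next result becomes 5; next (not (((-7) + (base - step)) > (total - base))) evaluates to true; next base becomes 2; next final value 5
2 vs 5 — the two versions disagree here.
verdict: not equivalent; witness: base=-2, step=-1


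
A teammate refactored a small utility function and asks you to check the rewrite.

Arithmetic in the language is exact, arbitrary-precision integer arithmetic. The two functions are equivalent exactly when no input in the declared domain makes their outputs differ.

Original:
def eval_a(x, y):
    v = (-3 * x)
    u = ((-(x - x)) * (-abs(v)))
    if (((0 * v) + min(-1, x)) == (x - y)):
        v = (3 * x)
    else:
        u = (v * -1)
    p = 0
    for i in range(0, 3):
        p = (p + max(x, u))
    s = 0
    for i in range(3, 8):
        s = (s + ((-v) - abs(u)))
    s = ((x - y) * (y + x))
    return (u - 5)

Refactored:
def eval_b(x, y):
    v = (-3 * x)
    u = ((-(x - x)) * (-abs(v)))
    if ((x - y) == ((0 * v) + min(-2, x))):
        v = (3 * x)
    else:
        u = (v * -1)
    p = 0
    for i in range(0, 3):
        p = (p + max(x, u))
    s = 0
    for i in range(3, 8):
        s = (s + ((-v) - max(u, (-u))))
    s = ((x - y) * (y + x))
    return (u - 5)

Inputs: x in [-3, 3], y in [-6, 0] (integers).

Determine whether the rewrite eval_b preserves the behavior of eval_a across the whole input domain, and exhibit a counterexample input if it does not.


On input x=-1, y=0, eval_a returns -5 while eval_b returns -8.
verdict: not equivalent; witness: x=-1, y=0
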